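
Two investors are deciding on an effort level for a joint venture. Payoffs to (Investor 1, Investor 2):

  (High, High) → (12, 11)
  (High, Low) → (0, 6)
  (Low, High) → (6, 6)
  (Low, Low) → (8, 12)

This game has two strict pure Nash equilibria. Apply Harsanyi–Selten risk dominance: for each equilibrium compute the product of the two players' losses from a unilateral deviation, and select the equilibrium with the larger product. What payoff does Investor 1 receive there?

8

At both High: Investor 1 loses 12 − 6 = 6 by deviating; Investor 2 loses 11 − 6 = 5. Product = 6·5 = 30.
At both Low: Investor 1 loses 8 − 0 = 8 by deviating; Investor 2 loses 12 − 6 = 6. Product = 8·6 = 48.
48 > 30, so both Low is risk-dominant. Investor 1's payoff there is 8.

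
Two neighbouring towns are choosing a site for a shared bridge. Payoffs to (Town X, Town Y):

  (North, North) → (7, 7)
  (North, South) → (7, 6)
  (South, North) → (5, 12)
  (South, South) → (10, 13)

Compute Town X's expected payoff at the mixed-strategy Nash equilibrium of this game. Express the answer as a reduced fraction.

Town Y mixes with probability q on North, chosen so Town X is indifferent: 7q + 7(1−q) = 5q + 10(1−q) gives q = 3/5.
Town X's expected payoff (from either row, since indifferent) is 7·3/5 + 7·2/5 = 7.

7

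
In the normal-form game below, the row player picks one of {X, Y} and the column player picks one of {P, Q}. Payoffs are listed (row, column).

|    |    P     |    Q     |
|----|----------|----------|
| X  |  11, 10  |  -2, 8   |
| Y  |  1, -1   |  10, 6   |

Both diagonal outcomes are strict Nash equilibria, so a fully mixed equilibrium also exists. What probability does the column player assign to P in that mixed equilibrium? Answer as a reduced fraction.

6/11

The column player's mix q on P must make the row player indifferent between X and Y.
The row player's payoff from X: 11q + (-2)(1−q). From Y: 1q + 10(1−q).
Set equal: 10q = 12(1−q) → q = 12/22 = 6/11.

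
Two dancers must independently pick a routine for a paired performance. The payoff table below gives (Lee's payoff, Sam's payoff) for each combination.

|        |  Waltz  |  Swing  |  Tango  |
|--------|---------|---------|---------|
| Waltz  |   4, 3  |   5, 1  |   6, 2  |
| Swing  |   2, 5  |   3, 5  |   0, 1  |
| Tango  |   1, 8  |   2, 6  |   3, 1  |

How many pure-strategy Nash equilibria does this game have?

Both Waltz: Lee gets 4 (best alternative 2); Sam gets 3 (best alternative 2). Neither deviates — NE.
Both Swing is not a NE: Lee would switch to Waltz (5 > 3).
No other cell survives both best-response checks, so there is 1 pure NE.

1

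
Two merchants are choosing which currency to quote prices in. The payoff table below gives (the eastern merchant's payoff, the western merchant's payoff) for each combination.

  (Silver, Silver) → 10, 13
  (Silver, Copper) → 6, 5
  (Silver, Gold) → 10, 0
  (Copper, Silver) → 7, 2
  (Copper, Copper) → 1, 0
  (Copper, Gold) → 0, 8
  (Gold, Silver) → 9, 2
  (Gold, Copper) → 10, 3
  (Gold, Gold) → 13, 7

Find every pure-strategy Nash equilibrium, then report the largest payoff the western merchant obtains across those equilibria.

13

Both Silver is a pure NE (the eastern merchant: 10 ≥ 9; the western merchant: 13 ≥ 5). The western merchant gets 13.
Both Gold is a pure NE (the eastern merchant: 13 ≥ 10; the western merchant: 7 ≥ 3). The western merchant gets 7.
Every other cell has a profitable deviation for at least one player. Highest of {13, 7} is 13.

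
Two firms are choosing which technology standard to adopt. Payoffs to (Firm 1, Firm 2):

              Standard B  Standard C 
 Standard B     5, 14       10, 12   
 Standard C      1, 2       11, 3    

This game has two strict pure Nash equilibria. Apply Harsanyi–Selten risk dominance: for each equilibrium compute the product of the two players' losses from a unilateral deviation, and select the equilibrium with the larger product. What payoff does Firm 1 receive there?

At both Standard B: Firm 1 loses 5 − 1 = 4 by deviating; Firm 2 loses 14 − 12 = 2. Product = 4·2 = 8.
At both Standard C: Firm 1 loses 11 − 10 = 1 by deviating; Firm 2 loses 3 − 2 = 1. Product = 1·1 = 1.
8 > 1, so both Standard B is risk-dominant. Firm 1's payoff there is 5.

5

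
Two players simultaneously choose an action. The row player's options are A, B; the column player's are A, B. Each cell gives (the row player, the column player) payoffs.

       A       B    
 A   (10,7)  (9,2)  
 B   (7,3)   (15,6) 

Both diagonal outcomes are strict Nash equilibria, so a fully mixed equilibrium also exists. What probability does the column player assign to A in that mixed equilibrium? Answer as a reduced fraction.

The column player's mix q on A must make the row player indifferent between A and B.
The row player's payoff from A: 10q + 9(1−q). From B: 7q + 15(1−q).
Set equal: 3q = 6(1−q) → q = 6/9 = 2/3.

2/3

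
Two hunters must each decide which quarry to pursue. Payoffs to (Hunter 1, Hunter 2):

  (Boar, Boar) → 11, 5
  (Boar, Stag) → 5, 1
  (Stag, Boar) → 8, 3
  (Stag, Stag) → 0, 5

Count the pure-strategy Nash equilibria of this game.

Both Boar: Hunter 1 gets 11 (best alternative 8); Hunter 2 gets 5 (best alternative 1). Neither deviates — NE.
Both Stag is not a NE: Hunter 1 would switch to Boar (5 > 0).
No other cell survives both best-response checks, so there is 1 pure NE.

1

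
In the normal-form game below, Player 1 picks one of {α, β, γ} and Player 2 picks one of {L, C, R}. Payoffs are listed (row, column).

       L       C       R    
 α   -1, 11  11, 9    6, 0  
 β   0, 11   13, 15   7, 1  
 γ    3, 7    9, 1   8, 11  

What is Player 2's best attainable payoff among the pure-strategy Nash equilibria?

(β, C) is a pure NE (Player 1: 13 ≥ 11; Player 2: 15 ≥ 11). Player 2 gets 15.
(γ, R) is a pure NE (Player 1: 8 ≥ 7; Player 2: 11 ≥ 7). Player 2 gets 11.
Every other cell has a profitable deviation for at least one player. Highest of {15, 11} is 15.

15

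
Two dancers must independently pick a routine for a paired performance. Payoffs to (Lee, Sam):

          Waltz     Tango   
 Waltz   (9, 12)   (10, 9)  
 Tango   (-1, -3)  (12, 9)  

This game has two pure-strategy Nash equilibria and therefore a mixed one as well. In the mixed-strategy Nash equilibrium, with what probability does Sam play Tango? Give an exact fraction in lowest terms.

5/6

Sam's mix q on Waltz must make Lee indifferent between Waltz and Tango.
Lee's payoff from Waltz: 9q + 10(1−q). From Tango: (-1)q + 12(1−q).
Set equal: 10q = 2(1−q) → q = 2/12 = 1/6.
Probability on Tango is 1 − 1/6 = 5/6.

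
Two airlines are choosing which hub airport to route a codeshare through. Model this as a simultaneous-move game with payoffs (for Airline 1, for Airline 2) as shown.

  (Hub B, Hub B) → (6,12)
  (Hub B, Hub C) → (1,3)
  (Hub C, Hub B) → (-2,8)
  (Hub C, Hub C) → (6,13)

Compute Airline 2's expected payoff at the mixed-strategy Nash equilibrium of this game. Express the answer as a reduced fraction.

Airline 1 mixes with probability p on Hub B, chosen so Airline 2 is indifferent: 12p + 8(1−p) = 3p + 13(1−p) gives p = 5/14.
Airline 2's expected payoff is 12·5/14 + 8·9/14 = 66/7.

66/7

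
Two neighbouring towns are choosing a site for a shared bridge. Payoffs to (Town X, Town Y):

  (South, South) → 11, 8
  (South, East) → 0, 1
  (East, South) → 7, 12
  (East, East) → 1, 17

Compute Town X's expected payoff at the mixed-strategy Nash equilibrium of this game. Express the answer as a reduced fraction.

11/5

Town Y mixes with probability q on South, chosen so Town X is indifferent: 11q + 0(1−q) = 7q + 1(1−q) gives q = 1/5.
Town X's expected payoff (from either row, since indifferent) is 11·1/5 + 0·4/5 = 11/5.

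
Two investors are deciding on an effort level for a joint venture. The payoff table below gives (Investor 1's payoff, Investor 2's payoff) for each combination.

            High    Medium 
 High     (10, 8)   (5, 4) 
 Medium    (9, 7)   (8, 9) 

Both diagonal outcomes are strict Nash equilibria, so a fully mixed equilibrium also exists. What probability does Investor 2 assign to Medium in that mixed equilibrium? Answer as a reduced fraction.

Investor 2's mix q on High must make Investor 1 indifferent between High and Medium.
Investor 1's payoff from High: 10q + 5(1−q). From Medium: 9q + 8(1−q).
Set equal: 1q = 3(1−q) → q = 3/4.
Probability on Medium is 1 − 3/4 = 1/4.

1/4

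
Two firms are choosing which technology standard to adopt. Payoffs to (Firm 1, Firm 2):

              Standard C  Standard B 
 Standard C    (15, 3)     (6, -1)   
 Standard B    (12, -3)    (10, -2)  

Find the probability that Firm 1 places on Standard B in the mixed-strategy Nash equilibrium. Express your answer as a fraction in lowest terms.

4/5

Firm 1's mix p on Standard C must make Firm 2 indifferent between Standard C and Standard B.
Firm 2's payoff from Standard C: 3p + (-3)(1−p). From Standard B: (-1)p + (-2)(1−p).
Set equal: 4p = 1(1−p) → p = 1/5.
Probability on Standard B is 1 − 1/5 = 4/5.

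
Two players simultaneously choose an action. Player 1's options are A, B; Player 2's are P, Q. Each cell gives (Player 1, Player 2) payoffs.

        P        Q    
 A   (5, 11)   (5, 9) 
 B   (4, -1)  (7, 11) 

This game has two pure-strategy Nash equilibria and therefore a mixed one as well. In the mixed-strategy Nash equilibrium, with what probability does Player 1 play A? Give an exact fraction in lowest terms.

Player 1's mix p on A must make Player 2 indifferent between P and Q.
Player 2's payoff from P: 11p + (-1)(1−p). From Q: 9p + 11(1−p).
Set equal: 2p = 12(1−p) → p = 12/14 = 6/7.

6/7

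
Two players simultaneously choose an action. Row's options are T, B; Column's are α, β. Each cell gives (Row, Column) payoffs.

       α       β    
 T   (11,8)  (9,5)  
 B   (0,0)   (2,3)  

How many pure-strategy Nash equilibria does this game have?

(T, α): Row gets 11 (best alternative 0); Column gets 8 (best alternative 5). Neither deviates — NE.
(B, β) is not a NE: Row would switch to T (9 > 2).
No other cell survives both best-response checks, so there is 1 pure NE.

1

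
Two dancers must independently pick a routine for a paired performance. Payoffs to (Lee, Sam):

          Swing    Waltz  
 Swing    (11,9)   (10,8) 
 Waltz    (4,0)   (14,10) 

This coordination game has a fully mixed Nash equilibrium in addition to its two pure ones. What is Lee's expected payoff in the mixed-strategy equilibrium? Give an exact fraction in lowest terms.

Sam mixes with probability q on Swing, chosen so Lee is indifferent: 11q + 10(1−q) = 4q + 14(1−q) gives q = 4/11.
Lee's expected payoff (from either row, since indifferent) is 11·4/11 + 10·7/11 = 114/11.

114/11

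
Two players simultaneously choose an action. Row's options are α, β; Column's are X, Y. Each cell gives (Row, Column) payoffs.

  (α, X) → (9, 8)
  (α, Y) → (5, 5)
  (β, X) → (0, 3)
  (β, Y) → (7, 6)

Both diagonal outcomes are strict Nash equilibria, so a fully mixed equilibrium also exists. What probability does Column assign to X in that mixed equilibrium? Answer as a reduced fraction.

Column's mix q on X must make Row indifferent between α and β.
Row's payoff from α: 9q + 5(1−q). From β: 0q + 7(1−q).
Set equal: 9q = 2(1−q) → q = 2/11.

2/11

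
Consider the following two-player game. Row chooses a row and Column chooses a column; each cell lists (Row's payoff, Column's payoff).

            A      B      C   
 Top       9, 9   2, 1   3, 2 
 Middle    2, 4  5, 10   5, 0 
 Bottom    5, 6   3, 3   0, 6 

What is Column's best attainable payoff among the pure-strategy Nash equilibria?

10

(Top, A) is a pure NE (Row: 9 ≥ 5; Column: 9 ≥ 2). Column gets 9.
(Middle, B) is a pure NE (Row: 5 ≥ 3; Column: 10 ≥ 4). Column gets 10.
Every other cell has a profitable deviation for at least one player. Highest of {9, 10} is 10.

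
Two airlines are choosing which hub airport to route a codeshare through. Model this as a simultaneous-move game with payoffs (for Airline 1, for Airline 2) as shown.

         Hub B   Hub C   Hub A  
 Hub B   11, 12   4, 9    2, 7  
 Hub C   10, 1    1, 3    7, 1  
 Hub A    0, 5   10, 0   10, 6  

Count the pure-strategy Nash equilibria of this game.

2

Both Hub B: Airline 1 gets 11 (best alternative 10); Airline 2 gets 12 (best alternative 9). Neither deviates — NE.
Both Hub A: Airline 1 gets 10 (best alternative 7); Airline 2 gets 6 (best alternative 5). Neither deviates — NE.
Both Hub C is not a NE: Airline 1 would switch to Hub A (10 > 1).
No other cell survives both best-response checks, so there are 2 pure NE.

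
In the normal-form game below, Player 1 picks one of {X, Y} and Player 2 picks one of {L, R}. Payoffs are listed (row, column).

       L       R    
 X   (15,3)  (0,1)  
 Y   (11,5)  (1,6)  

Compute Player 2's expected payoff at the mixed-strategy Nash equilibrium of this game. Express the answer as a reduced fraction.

13/3

Player 1 mixes with probability p on X, chosen so Player 2 is indifferent: 3p + 5(1−p) = 1p + 6(1−p) gives p = 1/3.
Player 2's expected payoff is 3·1/3 + 5·2/3 = 13/3.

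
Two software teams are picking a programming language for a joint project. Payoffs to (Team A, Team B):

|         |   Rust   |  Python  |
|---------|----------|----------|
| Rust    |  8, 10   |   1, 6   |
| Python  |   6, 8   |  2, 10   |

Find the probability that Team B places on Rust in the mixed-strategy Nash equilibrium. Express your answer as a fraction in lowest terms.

Team B's mix q on Rust must make Team A indifferent between Rust and Python.
Team A's payoff from Rust: 8q + 1(1−q). From Python: 6q + 2(1−q).
Set equal: 2q = 1(1−q) → q = 1/3.

1/3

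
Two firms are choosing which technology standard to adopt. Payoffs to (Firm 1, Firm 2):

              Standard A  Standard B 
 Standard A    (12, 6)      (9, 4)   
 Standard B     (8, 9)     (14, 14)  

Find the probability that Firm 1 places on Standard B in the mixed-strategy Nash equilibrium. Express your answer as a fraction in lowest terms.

2/7

Firm 1's mix p on Standard A must make Firm 2 indifferent between Standard A and Standard B.
Firm 2's payoff from Standard A: 6p + 9(1−p). From Standard B: 4p + 14(1−p).
Set equal: 2p = 5(1−p) → p = 5/7.
Probability on Standard B is 1 − 5/7 = 2/7.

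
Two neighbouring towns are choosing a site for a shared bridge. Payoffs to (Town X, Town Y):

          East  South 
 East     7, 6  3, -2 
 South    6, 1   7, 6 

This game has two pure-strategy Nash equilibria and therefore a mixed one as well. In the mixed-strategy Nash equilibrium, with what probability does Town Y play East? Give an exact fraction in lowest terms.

Town Y's mix q on East must make Town X indifferent between East and South.
Town X's payoff from East: 7q + 3(1−q). From South: 6q + 7(1−q).
Set equal: 1q = 4(1−q) → q = 4/5.

4/5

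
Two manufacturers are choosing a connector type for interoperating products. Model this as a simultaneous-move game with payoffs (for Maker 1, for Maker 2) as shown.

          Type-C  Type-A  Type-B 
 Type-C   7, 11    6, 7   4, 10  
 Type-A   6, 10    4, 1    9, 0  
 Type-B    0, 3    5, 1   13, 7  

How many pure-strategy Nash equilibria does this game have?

Both Type-C: Maker 1 gets 7 (best alternative 6); Maker 2 gets 11 (best alternative 10). Neither deviates — NE.
Both Type-B: Maker 1 gets 13 (best alternative 9); Maker 2 gets 7 (best alternative 3). Neither deviates — NE.
Both Type-A is not a NE: Maker 1 would switch to Type-C (6 > 4).
No other cell survives both best-response checks, so there are 2 pure NE.

2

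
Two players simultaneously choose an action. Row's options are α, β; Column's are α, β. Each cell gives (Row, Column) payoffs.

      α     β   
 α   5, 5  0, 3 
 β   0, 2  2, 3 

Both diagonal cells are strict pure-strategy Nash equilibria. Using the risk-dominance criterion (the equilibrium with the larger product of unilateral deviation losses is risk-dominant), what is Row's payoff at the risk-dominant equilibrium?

At both α: Row loses 5 − 0 = 5 by deviating; Column loses 5 − 3 = 2. Product = 5·2 = 10.
At both β: Row loses 2 − 0 = 2 by deviating; Column loses 3 − 2 = 1. Product = 2·1 = 2.
10 > 2, so both α is risk-dominant. Row's payoff there is 5.

5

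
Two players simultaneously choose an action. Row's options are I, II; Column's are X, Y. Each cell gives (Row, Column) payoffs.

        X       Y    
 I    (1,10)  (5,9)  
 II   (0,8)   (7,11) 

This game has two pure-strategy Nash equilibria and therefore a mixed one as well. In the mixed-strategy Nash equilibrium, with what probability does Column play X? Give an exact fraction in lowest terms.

2/3

Column's mix q on X must make Row indifferent between I and II.
Row's payoff from I: 1q + 5(1−q). From II: 0q + 7(1−q).
Set equal: 1q = 2(1−q) → q = 2/3.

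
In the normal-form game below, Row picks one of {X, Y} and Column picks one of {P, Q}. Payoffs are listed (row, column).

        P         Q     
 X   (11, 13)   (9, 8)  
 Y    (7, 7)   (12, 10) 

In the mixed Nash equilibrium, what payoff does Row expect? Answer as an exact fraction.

Column mixes with probability q on P, chosen so Row is indifferent: 11q + 9(1−q) = 7q + 12(1−q) gives q = 3/7.
Row's expected payoff (from either row, since indifferent) is 11·3/7 + 9·4/7 = 69/7.

69/7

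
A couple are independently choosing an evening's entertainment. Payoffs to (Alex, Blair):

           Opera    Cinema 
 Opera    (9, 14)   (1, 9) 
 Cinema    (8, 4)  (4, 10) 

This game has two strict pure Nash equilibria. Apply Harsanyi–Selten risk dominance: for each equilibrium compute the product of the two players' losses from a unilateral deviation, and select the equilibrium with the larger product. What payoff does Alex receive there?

At both Opera: Alex loses 9 − 8 = 1 by deviating; Blair loses 14 − 9 = 5. Product = 1·5 = 5.
At both Cinema: Alex loses 4 − 1 = 3 by deviating; Blair loses 10 − 4 = 6. Product = 3·6 = 18.
18 > 5, so both Cinema is risk-dominant. Alex's payoff there is 4.

4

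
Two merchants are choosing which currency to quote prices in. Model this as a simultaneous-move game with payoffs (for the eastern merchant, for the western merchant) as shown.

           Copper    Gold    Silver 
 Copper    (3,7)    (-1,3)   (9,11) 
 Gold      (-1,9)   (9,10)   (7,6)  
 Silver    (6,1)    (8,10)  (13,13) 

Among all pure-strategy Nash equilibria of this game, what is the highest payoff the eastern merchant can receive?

13

Both Gold is a pure NE (the eastern merchant: 9 ≥ 8; the western merchant: 10 ≥ 9). The eastern merchant gets 9.
Both Silver is a pure NE (the eastern merchant: 13 ≥ 9; the western merchant: 13 ≥ 10). The eastern merchant gets 13.
Every other cell has a profitable deviation for at least one player. Highest of {9, 13} is 13.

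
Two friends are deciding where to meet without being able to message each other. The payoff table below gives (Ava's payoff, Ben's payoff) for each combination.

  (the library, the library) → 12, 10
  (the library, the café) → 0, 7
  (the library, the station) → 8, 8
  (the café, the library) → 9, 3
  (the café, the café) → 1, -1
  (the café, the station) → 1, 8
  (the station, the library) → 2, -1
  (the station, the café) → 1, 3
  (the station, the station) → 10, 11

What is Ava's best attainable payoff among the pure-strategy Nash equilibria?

Both the library is a pure NE (Ava: 12 ≥ 9; Ben: 10 ≥ 8). Ava gets 12.
Both the station is a pure NE (Ava: 10 ≥ 8; Ben: 11 ≥ 3). Ava gets 10.
Every other cell has a profitable deviation for at least one player. Highest of {12, 10} is 12.

12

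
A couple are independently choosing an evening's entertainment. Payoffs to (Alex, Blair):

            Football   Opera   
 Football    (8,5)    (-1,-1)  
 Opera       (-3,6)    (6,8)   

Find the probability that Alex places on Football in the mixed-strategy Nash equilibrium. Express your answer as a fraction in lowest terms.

Alex's mix p on Football must make Blair indifferent between Football and Opera.
Blair's payoff from Football: 5p + 6(1−p). From Opera: (-1)p + 8(1−p).
Set equal: 6p = 2(1−p) → p = 2/8 = 1/4.

1/4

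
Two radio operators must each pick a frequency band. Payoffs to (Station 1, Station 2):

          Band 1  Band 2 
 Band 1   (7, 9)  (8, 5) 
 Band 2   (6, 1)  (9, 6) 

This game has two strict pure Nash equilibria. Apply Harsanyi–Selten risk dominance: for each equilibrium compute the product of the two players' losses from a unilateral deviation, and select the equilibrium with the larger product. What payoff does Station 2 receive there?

At both Band 1: Station 1 loses 7 − 6 = 1 by deviating; Station 2 loses 9 − 5 = 4. Product = 1·4 = 4.
At both Band 2: Station 1 loses 9 − 8 = 1 by deviating; Station 2 loses 6 − 1 = 5. Product = 1·5 = 5.
5 > 4, so both Band 2 is risk-dominant. Station 2's payoff there is 6.

6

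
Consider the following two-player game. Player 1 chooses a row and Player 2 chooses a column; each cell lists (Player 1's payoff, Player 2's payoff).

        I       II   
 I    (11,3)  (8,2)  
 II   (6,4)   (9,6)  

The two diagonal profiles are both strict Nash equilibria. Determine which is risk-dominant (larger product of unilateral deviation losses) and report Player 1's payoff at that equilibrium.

At both I: Player 1 loses 11 − 6 = 5 by deviating; Player 2 loses 3 − 2 = 1. Product = 5·1 = 5.
At both II: Player 1 loses 9 − 8 = 1 by deviating; Player 2 loses 6 − 4 = 2. Product = 1·2 = 2.
5 > 2, so both I is risk-dominant. Player 1's payoff there is 11.

11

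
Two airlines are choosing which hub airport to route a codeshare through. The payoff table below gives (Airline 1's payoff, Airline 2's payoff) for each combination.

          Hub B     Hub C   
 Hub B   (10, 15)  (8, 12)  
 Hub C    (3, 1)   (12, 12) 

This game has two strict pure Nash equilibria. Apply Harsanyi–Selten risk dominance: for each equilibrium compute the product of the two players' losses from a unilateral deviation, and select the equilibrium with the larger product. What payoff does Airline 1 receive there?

12

At both Hub B: Airline 1 loses 10 − 3 = 7 by deviating; Airline 2 loses 15 − 12 = 3. Product = 7·3 = 21.
At both Hub C: Airline 1 loses 12 − 8 = 4 by deviating; Airline 2 loses 12 − 1 = 11. Product = 4·11 = 44.
44 > 21, so both Hub C is risk-dominant. Airline 1's payoff there is 12.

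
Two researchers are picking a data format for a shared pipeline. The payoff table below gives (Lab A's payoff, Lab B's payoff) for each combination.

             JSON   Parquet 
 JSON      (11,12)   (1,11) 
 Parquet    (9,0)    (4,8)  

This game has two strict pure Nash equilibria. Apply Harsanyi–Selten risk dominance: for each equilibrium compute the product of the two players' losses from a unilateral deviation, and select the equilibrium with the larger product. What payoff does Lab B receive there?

8

At both JSON: Lab A loses 11 − 9 = 2 by deviating; Lab B loses 12 − 11 = 1. Product = 2·1 = 2.
At both Parquet: Lab A loses 4 − 1 = 3 by deviating; Lab B loses 8 − 0 = 8. Product = 3·8 = 24.
24 > 2, so both Parquet is risk-dominant. Lab B's payoff there is 8.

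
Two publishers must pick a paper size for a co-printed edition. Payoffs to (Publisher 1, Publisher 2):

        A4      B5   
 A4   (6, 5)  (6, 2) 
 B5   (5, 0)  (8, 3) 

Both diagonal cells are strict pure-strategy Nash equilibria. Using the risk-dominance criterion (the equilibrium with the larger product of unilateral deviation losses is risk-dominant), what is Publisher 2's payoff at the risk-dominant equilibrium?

3

At both A4: Publisher 1 loses 6 − 5 = 1 by deviating; Publisher 2 loses 5 − 2 = 3. Product = 1·3 = 3.
At both B5: Publisher 1 loses 8 − 6 = 2 by deviating; Publisher 2 loses 3 − 0 = 3. Product = 2·3 = 6.
6 > 3, so both B5 is risk-dominant. Publisher 2's payoff there is 3.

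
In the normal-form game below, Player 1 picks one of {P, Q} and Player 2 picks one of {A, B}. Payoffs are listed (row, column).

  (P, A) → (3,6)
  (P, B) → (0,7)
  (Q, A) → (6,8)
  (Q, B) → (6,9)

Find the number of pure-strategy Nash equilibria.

(Q, B): Player 1 gets 6 (best alternative 0); Player 2 gets 9 (best alternative 8). Neither deviates — NE.
(P, A) is not a NE: Player 1 would switch to Q (6 > 3).
No other cell survives both best-response checks, so there is 1 pure NE.

1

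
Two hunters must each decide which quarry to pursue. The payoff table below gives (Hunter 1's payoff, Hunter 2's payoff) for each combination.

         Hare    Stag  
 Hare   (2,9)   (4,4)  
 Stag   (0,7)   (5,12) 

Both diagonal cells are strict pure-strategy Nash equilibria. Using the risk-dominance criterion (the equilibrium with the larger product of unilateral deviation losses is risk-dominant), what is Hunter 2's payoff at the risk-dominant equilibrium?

At both Hare: Hunter 1 loses 2 − 0 = 2 by deviating; Hunter 2 loses 9 − 4 = 5. Product = 2·5 = 10.
At both Stag: Hunter 1 loses 5 − 4 = 1 by deviating; Hunter 2 loses 12 − 7 = 5. Product = 1·5 = 5.
10 > 5, so both Hare is risk-dominant. Hunter 2's payoff there is 9.

9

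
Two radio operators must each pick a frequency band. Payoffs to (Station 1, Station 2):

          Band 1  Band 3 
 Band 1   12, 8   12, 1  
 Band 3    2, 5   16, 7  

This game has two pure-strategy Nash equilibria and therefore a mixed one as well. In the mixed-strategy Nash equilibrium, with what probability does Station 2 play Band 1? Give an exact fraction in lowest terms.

2/7

Station 2's mix q on Band 1 must make Station 1 indifferent between Band 1 and Band 3.
Station 1's payoff from Band 1: 12q + 12(1−q). From Band 3: 2q + 16(1−q).
Set equal: 10q = 4(1−q) → q = 4/14 = 2/7.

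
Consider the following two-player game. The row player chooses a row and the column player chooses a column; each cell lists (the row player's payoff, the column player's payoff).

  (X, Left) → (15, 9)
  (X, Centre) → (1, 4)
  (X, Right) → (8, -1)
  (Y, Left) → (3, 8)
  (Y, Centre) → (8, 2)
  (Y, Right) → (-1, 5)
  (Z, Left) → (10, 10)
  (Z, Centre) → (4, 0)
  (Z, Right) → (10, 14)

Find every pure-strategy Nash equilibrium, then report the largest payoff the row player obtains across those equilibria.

(X, Left) is a pure NE (the row player: 15 ≥ 10; the column player: 9 ≥ 4). The row player gets 15.
(Z, Right) is a pure NE (the row player: 10 ≥ 8; the column player: 14 ≥ 10). The row player gets 10.
Every other cell has a profitable deviation for at least one player. Highest of {15, 10} is 15.

15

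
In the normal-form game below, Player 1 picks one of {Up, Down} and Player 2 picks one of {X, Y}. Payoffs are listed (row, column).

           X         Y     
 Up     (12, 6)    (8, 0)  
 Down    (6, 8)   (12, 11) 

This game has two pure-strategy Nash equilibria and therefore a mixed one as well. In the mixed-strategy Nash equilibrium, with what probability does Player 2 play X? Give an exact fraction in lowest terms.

Player 2's mix q on X must make Player 1 indifferent between Up and Down.
Player 1's payoff from Up: 12q + 8(1−q). From Down: 6q + 12(1−q).
Set equal: 6q = 4(1−q) → q = 4/10 = 2/5.

2/5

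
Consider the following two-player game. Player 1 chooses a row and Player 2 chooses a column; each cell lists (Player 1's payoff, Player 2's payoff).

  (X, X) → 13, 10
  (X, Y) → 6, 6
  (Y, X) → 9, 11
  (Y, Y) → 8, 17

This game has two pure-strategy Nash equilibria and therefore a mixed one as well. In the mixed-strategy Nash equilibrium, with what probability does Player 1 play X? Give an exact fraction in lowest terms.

Player 1's mix p on X must make Player 2 indifferent between X and Y.
Player 2's payoff from X: 10p + 11(1−p). From Y: 6p + 17(1−p).
Set equal: 4p = 6(1−p) → p = 6/10 = 3/5.

3/5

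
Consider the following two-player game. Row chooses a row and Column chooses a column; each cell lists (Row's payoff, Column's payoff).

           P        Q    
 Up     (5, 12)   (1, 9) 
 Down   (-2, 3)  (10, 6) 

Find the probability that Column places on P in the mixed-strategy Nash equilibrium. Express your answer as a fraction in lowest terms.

Column's mix q on P must make Row indifferent between Up and Down.
Row's payoff from Up: 5q + 1(1−q). From Down: (-2)q + 10(1−q).
Set equal: 7q = 9(1−q) → q = 9/16.

9/16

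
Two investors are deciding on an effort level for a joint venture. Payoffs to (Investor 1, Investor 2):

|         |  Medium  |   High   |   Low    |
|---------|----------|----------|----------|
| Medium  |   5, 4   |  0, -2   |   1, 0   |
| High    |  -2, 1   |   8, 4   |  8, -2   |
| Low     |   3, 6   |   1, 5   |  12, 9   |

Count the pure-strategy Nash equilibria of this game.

Both Medium: Investor 1 gets 5 (best alternative 3); Investor 2 gets 4 (best alternative 0). Neither deviates — NE.
Both High: Investor 1 gets 8 (best alternative 1); Investor 2 gets 4 (best alternative 1). Neither deviates — NE.
Both Low: Investor 1 gets 12 (best alternative 8); Investor 2 gets 9 (best alternative 6). Neither deviates — NE.
(High, Low) is not a NE: Investor 1 would switch to Low (12 > 8).
No other cell survives both best-response checks, so there are 3 pure NE.

3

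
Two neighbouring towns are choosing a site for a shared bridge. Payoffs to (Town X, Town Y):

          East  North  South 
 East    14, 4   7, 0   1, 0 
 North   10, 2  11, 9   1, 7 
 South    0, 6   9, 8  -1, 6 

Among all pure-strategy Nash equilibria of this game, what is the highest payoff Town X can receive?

Both East is a pure NE (Town X: 14 ≥ 10; Town Y: 4 ≥ 0). Town X gets 14.
Both North is a pure NE (Town X: 11 ≥ 9; Town Y: 9 ≥ 7). Town X gets 11.
Every other cell has a profitable deviation for at least one player. Highest of {14, 11} is 14.

14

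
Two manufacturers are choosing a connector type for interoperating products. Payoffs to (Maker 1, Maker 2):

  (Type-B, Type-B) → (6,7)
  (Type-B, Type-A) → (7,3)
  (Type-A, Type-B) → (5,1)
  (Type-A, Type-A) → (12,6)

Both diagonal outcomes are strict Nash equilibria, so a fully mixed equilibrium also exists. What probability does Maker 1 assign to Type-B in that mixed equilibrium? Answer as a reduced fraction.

5/9

Maker 1's mix p on Type-B must make Maker 2 indifferent between Type-B and Type-A.
Maker 2's payoff from Type-B: 7p + 1(1−p). From Type-A: 3p + 6(1−p).
Set equal: 4p = 5(1−p) → p = 5/9.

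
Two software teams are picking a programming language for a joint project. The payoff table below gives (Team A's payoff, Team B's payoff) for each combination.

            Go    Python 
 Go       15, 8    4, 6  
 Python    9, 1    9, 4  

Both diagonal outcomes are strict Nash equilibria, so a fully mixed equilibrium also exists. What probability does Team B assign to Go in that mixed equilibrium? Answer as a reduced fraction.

5/11

Team B's mix q on Go must make Team A indifferent between Go and Python.
Team A's payoff from Go: 15q + 4(1−q). From Python: 9q + 9(1−q).
Set equal: 6q = 5(1−q) → q = 5/11.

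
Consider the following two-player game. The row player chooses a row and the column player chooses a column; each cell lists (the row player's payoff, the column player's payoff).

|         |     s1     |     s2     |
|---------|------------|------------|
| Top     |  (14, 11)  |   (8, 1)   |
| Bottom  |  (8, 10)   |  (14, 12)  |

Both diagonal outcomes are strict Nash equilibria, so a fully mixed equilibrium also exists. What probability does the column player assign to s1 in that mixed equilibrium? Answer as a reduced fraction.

1/2

The column player's mix q on s1 must make the row player indifferent between Top and Bottom.
The row player's payoff from Top: 14q + 8(1−q). From Bottom: 8q + 14(1−q).
Set equal: 6q = 6(1−q) → q = 6/12 = 1/2.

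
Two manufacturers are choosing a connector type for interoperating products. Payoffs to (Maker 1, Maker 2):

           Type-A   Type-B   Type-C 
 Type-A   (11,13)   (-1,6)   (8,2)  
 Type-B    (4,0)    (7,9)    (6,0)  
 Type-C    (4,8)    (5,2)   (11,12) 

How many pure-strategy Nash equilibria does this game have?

Both Type-A: Maker 1 gets 11 (best alternative 4); Maker 2 gets 13 (best alternative 6). Neither deviates — NE.
Both Type-B: Maker 1 gets 7 (best alternative 5); Maker 2 gets 9 (best alternative 0). Neither deviates — NE.
Both Type-C: Maker 1 gets 11 (best alternative 8); Maker 2 gets 12 (best alternative 8). Neither deviates — NE.
(Type-A, Type-C) is not a NE: Maker 1 would switch to Type-C (11 > 8).
No other cell survives both best-response checks, so there are 3 pure NE.

3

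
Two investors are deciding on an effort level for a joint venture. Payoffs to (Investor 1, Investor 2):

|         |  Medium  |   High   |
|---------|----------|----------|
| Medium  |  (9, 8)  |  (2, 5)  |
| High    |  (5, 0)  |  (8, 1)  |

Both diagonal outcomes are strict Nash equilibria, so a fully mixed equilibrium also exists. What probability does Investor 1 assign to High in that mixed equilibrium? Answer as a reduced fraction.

Investor 1's mix p on Medium must make Investor 2 indifferent between Medium and High.
Investor 2's payoff from Medium: 8p + 0(1−p). From High: 5p + 1(1−p).
Set equal: 3p = 1(1−p) → p = 1/4.
Probability on High is 1 − 1/4 = 3/4.

3/4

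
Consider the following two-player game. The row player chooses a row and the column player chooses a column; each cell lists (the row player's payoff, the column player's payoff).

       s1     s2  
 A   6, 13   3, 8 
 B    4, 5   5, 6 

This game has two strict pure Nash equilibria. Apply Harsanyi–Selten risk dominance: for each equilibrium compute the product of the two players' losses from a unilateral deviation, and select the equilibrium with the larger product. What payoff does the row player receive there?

At (A, s1): the row player loses 6 − 4 = 2 by deviating; the column player loses 13 − 8 = 5. Product = 2·5 = 10.
At (B, s2): the row player loses 5 − 3 = 2 by deviating; the column player loses 6 − 5 = 1. Product = 2·1 = 2.
10 > 2, so (A, s1) is risk-dominant. The row player's payoff there is 6.

6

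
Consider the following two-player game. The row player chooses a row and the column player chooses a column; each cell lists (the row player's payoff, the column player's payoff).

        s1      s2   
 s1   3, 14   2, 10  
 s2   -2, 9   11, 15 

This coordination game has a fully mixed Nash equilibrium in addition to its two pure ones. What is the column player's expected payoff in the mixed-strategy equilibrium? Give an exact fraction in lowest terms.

12

The row player mixes with probability p on s1, chosen so the column player is indifferent: 14p + 9(1−p) = 10p + 15(1−p) gives p = 3/5.
The column player's expected payoff is 14·3/5 + 9·2/5 = 12.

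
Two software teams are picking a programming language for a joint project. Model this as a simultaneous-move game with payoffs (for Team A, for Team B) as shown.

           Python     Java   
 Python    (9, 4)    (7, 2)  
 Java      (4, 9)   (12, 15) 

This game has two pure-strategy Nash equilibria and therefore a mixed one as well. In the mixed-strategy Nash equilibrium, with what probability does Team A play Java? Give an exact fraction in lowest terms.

1/4

Team A's mix p on Python must make Team B indifferent between Python and Java.
Team B's payoff from Python: 4p + 9(1−p). From Java: 2p + 15(1−p).
Set equal: 2p = 6(1−p) → p = 6/8 = 3/4.
Probability on Java is 1 − 3/4 = 1/4.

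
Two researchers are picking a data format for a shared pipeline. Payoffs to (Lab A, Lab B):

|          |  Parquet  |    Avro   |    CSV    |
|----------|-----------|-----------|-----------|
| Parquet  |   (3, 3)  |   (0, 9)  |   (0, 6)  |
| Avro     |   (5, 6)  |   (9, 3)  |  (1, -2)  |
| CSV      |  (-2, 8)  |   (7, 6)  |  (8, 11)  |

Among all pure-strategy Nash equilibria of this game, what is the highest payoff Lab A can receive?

(Avro, Parquet) is a pure NE (Lab A: 5 ≥ 3; Lab B: 6 ≥ 3). Lab A gets 5.
Both CSV is a pure NE (Lab A: 8 ≥ 1; Lab B: 11 ≥ 8). Lab A gets 8.
Every other cell has a profitable deviation for at least one player. Highest of {5, 8} is 8.

8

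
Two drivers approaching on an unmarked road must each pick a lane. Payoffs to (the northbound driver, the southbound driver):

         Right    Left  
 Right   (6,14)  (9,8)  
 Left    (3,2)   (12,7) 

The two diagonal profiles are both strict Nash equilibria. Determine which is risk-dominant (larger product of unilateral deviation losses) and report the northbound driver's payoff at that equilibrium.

6

At both Right: the northbound driver loses 6 − 3 = 3 by deviating; the southbound driver loses 14 − 8 = 6. Product = 3·6 = 18.
At both Left: the northbound driver loses 12 − 9 = 3 by deviating; the southbound driver loses 7 − 2 = 5. Product = 3·5 = 15.
18 > 15, so both Right is risk-dominant. The northbound driver's payoff there is 6.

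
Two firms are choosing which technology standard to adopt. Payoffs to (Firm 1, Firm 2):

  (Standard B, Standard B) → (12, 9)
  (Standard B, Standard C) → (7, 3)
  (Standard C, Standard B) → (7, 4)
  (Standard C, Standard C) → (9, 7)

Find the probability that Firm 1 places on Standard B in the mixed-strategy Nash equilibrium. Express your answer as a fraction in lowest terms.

Firm 1's mix p on Standard B must make Firm 2 indifferent between Standard B and Standard C.
Firm 2's payoff from Standard B: 9p + 4(1−p). From Standard C: 3p + 7(1−p).
Set equal: 6p = 3(1−p) → p = 3/9 = 1/3.

1/3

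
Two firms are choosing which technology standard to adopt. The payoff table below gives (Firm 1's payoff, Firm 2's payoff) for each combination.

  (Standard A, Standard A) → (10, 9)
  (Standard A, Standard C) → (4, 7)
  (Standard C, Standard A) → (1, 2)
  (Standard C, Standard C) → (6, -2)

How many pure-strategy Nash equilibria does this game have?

Both Standard A: Firm 1 gets 10 (best alternative 1); Firm 2 gets 9 (best alternative 7). Neither deviates — NE.
Both Standard C is not a NE: Firm 2 would switch to Standard A (2 > -2).
No other cell survives both best-response checks, so there is 1 pure NE.

1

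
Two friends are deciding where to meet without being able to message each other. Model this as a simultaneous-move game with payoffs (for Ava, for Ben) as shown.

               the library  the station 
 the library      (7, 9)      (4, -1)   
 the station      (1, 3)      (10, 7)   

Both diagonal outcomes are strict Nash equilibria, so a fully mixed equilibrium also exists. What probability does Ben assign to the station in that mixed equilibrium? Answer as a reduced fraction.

Ben's mix q on the library must make Ava indifferent between the library and the station.
Ava's payoff from the library: 7q + 4(1−q). From the station: 1q + 10(1−q).
Set equal: 6q = 6(1−q) → q = 6/12 = 1/2.
Probability on the station is 1 − 1/2 = 1/2.

1/2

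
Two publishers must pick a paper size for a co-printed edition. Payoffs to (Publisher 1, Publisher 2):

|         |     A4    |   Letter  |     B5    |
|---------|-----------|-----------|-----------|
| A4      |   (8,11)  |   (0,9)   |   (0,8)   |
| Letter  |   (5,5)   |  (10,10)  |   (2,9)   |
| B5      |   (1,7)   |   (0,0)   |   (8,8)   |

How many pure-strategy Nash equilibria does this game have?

3

Both A4: Publisher 1 gets 8 (best alternative 5); Publisher 2 gets 11 (best alternative 9). Neither deviates — NE.
Both Letter: Publisher 1 gets 10 (best alternative 0); Publisher 2 gets 10 (best alternative 9). Neither deviates — NE.
Both B5: Publisher 1 gets 8 (best alternative 2); Publisher 2 gets 8 (best alternative 7). Neither deviates — NE.
(A4, B5) is not a NE: Publisher 1 would switch to B5 (8 > 0).
No other cell survives both best-response checks, so there are 3 pure NE.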